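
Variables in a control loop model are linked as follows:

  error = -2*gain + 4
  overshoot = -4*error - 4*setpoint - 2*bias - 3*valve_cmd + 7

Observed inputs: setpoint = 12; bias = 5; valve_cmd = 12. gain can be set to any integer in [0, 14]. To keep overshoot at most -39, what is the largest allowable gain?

Substituting into the overshoot equation gives overshoot = 8*gain - 103.
Require 8*gain - 103 ≤ -39, so gain ≤ 8.
The largest integer in [0, 14] satisfying this is 8.

gain = 8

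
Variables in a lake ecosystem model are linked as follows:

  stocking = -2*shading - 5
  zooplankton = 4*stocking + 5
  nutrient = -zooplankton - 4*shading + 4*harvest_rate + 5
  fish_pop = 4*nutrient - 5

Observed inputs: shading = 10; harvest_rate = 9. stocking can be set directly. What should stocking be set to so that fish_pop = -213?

stocking = 12

Intervening on stocking fixes its value directly, overriding its dependence on shading.
Substituting into the nutrient equation gives nutrient = -4*stocking - 4.
This gives fish_pop = -16*stocking - 21.
Solve -16*stocking - 21 = -213: stocking = (-213 + 21) / -16 = 12.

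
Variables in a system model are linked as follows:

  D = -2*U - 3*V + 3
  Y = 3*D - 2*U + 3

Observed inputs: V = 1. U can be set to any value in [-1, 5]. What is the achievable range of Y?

-37 to 11

Substituting into the D equation gives D = -2*U.
Substituting into the Y equation gives Y = -8*U + 3.
Linear in U, so extremes are at the endpoints: U = -1 gives Y = 11; U = 5 gives Y = -37.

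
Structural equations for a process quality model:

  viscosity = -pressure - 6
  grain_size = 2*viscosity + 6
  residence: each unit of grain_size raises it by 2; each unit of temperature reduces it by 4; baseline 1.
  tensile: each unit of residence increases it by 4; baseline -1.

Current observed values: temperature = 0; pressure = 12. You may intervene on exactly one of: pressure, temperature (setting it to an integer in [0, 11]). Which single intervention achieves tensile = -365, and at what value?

set temperature = 8

Intervening on pressure: tensile = -16*pressure - 45. Reaching -365 requires pressure = 20, outside [0, 11].
Intervening on temperature: with other inputs at their observed values, tensile = -16*temperature - 237. Solving for -365 gives temperature = 8, within [0, 11].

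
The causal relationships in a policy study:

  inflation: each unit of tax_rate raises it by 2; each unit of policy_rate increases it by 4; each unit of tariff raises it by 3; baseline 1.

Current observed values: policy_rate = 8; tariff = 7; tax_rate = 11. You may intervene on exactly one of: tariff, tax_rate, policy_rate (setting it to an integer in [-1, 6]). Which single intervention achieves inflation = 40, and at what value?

set policy_rate = -1

Intervening on tariff: inflation = 3*tariff + 55. Reaching 40 requires tariff = -5, outside [-1, 6].
Intervening on tax_rate: inflation = 2*tax_rate + 54. Reaching 40 requires tax_rate = -7, outside [-1, 6].
Intervening on policy_rate: with other inputs at their observed values, inflation = 4*policy_rate + 44. Solving for 40 gives policy_rate = -1, within [-1, 6].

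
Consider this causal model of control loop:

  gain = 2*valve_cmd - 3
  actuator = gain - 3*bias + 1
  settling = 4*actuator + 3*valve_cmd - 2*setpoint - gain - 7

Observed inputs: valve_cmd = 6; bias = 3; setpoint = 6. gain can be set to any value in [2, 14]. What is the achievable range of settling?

Intervening on gain fixes its value directly, overriding its dependence on valve_cmd.
Substituting into the actuator equation gives actuator = gain - 8.
Substituting into the settling equation gives settling = 3*gain - 33.
Linear in gain, so extremes are at the endpoints: gain = 2 gives settling = -27; gain = 14 gives settling = 9.

-27 to 9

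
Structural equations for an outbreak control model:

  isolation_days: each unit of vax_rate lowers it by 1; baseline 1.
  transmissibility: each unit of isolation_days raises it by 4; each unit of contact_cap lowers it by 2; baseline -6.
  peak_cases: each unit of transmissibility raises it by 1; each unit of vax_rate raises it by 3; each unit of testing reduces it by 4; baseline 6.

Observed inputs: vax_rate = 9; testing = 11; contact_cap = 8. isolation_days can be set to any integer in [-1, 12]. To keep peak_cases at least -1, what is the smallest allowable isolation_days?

Intervening on isolation_days fixes its value directly, overriding its dependence on vax_rate.
Substituting into the transmissibility equation gives transmissibility = 4*isolation_days - 22.
peak_cases becomes 4*isolation_days - 33.
Require 4*isolation_days - 33 ≥ -1, so isolation_days ≥ 8.
The smallest integer in [-1, 12] satisfying this is 8.

isolation_days = 8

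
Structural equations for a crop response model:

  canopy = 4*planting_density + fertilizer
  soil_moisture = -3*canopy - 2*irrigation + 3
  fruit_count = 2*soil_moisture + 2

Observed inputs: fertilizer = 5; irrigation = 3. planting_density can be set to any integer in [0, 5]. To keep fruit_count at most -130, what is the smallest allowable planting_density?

Substituting into the canopy equation gives canopy = 4*planting_density + 5.
Substituting into the soil_moisture equation gives soil_moisture = -12*planting_density - 18.
So fruit_count = -24*planting_density - 34.
Require -24*planting_density - 34 ≤ -130, so planting_density ≥ 4.
The smallest integer in [0, 5] satisfying this is 4.

planting_density = 4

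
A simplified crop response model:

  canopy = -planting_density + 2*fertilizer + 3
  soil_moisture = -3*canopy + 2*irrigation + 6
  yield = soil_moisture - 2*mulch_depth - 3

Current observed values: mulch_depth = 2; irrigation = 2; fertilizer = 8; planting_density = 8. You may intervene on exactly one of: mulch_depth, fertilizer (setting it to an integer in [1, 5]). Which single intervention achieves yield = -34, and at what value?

Intervening on mulch_depth: with other inputs at their observed values, yield = -2*mulch_depth - 26. Solving for -34 gives mulch_depth = 4, within [1, 5].
Intervening on fertilizer: yield = -6*fertilizer + 18. Reaching -34 requires fertilizer = 26/3, not an integer.

set mulch_depth = 4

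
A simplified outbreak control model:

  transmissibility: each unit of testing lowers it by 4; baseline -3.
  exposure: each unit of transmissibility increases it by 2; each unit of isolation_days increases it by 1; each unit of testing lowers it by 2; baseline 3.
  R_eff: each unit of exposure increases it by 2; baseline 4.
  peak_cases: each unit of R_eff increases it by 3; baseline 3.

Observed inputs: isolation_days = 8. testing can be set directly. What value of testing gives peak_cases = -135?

Substituting into the exposure equation gives exposure = -10*testing + 5.
This gives R_eff = -20*testing + 14.
Substituting into the peak_cases equation gives peak_cases = -60*testing + 45.
Solve -60*testing + 45 = -135: testing = (-135 - 45) / -60 = 3.

testing = 3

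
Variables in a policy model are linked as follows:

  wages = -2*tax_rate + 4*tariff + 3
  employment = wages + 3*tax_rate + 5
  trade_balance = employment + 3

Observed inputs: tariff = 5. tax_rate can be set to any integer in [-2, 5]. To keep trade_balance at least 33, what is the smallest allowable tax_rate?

Substituting into the wages equation gives wages = -2*tax_rate + 23.
So employment = tax_rate + 28.
Substituting into the trade_balance equation gives trade_balance = tax_rate + 31.
Require tax_rate + 31 ≥ 33, so tax_rate ≥ 2.
The smallest integer in [-2, 5] satisfying this is 2.

tax_rate = 2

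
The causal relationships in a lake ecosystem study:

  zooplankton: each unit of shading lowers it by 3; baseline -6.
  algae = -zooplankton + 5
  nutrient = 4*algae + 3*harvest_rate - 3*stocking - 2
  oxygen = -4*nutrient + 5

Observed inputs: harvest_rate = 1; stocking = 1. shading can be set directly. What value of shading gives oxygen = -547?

shading = 8

Substituting into the algae equation gives algae = 3*shading + 11.
Substituting into the nutrient equation gives nutrient = 12*shading + 42.
Substituting into the oxygen equation gives oxygen = -48*shading - 163.
Solve -48*shading - 163 = -547: shading = (-547 + 163) / -48 = 8.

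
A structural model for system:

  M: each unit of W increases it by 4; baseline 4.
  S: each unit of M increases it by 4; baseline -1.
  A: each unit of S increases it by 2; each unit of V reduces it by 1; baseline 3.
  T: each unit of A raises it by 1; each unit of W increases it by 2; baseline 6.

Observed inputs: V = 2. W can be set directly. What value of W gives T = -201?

W = -7

Substituting into the S equation gives S = 16*W + 15.
So A = 32*W + 31.
So T = 34*W + 37.
Solve 34*W + 37 = -201: W = (-201 - 37) / 34 = -7.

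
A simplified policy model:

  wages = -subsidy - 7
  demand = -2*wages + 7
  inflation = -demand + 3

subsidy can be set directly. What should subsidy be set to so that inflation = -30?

Substituting into the demand equation gives demand = 2*subsidy + 21.
So inflation = -2*subsidy - 18.
Solve -2*subsidy - 18 = -30: subsidy = (-30 + 18) / -2 = 6.

subsidy = 6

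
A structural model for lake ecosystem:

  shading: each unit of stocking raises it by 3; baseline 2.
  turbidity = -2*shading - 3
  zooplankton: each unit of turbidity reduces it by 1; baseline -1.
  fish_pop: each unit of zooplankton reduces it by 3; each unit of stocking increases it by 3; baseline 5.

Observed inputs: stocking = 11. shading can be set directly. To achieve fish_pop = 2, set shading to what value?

Intervening on shading fixes its value directly, overriding its dependence on stocking.
Substituting into the zooplankton equation gives zooplankton = 2*shading + 2.
Substituting into the fish_pop equation gives fish_pop = -6*shading + 32.
Solve -6*shading + 32 = 2: shading = (2 - 32) / -6 = 5.

shading = 5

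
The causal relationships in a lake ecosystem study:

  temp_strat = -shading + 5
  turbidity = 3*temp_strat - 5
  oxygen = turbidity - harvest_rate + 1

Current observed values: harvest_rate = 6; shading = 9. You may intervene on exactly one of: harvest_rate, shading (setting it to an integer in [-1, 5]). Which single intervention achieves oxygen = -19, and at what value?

set harvest_rate = 3

Intervening on harvest_rate: with other inputs at their observed values, oxygen = -harvest_rate - 16. Solving for -19 gives harvest_rate = 3, within [-1, 5].
Intervening on shading: oxygen = -3*shading + 5. Reaching -19 requires shading = 8, outside [-1, 5].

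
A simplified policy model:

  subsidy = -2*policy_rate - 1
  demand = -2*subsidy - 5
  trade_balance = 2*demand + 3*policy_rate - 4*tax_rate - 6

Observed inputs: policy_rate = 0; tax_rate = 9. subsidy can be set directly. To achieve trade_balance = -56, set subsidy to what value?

subsidy = 1

Intervening on subsidy fixes its value directly, overriding its dependence on policy_rate.
Substituting into the trade_balance equation gives trade_balance = -4*subsidy - 52.
Solve -4*subsidy - 52 = -56: subsidy = (-56 + 52) / -4 = 1.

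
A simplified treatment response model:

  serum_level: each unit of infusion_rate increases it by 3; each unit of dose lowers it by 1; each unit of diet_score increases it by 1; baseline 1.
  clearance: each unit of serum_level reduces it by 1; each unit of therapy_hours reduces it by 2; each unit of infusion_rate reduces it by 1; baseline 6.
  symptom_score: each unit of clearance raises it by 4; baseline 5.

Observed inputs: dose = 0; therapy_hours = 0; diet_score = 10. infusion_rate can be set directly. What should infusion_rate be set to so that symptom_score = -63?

infusion_rate = 3

Substituting into the serum_level equation gives serum_level = 3*infusion_rate + 11.
Substituting into the clearance equation gives clearance = -4*infusion_rate - 5.
Substituting into the symptom_score equation gives symptom_score = -16*infusion_rate - 15.
Solve -16*infusion_rate - 15 = -63: infusion_rate = (-63 + 15) / -16 = 3.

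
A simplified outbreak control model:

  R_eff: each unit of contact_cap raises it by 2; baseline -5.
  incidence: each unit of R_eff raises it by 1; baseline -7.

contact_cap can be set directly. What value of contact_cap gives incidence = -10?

contact_cap = 1

Substituting into the incidence equation gives incidence = 2*contact_cap - 12.
Solve 2*contact_cap - 12 = -10: contact_cap = (-10 + 12) / 2 = 1.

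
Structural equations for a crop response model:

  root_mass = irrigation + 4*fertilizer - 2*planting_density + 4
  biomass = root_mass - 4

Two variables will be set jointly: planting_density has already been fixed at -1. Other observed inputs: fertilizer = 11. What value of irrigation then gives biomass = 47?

With planting_density held at -1:
Substituting into the root_mass equation gives root_mass = irrigation + 50.
This gives biomass = irrigation + 46.
Solve irrigation + 46 = 47: irrigation = (47 - 46) / 1 = 1.

irrigation = 1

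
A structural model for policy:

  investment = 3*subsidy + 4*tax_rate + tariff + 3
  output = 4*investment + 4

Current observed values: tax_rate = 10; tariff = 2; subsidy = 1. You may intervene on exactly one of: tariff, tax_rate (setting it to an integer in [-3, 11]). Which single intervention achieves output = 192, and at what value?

Intervening on tariff: with other inputs at their observed values, output = 4*tariff + 188. Solving for 192 gives tariff = 1, within [-3, 11].
Intervening on tax_rate: output = 16*tax_rate + 36. Reaching 192 requires tax_rate = 39/4, not an integer.

set tariff = 1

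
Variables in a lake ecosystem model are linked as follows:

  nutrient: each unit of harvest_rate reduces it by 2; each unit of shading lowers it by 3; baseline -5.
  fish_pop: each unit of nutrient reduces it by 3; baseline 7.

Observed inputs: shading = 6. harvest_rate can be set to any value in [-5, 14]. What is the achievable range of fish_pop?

46 to 160

Substituting into the nutrient equation gives nutrient = -2*harvest_rate - 23.
This gives fish_pop = 6*harvest_rate + 76.
Linear in harvest_rate, so extremes are at the endpoints: harvest_rate = -5 gives fish_pop = 46; harvest_rate = 14 gives fish_pop = 160.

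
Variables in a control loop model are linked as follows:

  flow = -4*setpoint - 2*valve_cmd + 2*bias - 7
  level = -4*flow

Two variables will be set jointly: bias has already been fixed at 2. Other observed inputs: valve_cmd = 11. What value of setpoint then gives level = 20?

setpoint = -5

With bias held at 2:
Substituting into the flow equation gives flow = -4*setpoint - 25.
This gives level = 16*setpoint + 100.
Solve 16*setpoint + 100 = 20: setpoint = (20 - 100) / 16 = -5.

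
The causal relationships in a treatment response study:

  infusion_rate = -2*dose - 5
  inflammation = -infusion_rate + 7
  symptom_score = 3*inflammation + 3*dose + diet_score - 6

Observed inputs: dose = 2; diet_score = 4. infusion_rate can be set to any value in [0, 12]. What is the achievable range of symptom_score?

Intervening on infusion_rate fixes its value directly, overriding its dependence on dose.
Substituting into the symptom_score equation gives symptom_score = -3*infusion_rate + 25.
Linear in infusion_rate, so extremes are at the endpoints: infusion_rate = 0 gives symptom_score = 25; infusion_rate = 12 gives symptom_score = -11.

-11 to 25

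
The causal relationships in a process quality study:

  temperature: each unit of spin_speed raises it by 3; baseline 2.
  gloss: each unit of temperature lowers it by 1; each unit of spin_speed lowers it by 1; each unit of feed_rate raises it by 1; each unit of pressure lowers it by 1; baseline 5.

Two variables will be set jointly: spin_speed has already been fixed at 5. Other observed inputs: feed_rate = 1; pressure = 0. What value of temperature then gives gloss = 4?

With spin_speed held at 5:
Intervening on temperature fixes its value directly, overriding its dependence on spin_speed.
Substituting into the gloss equation gives gloss = -temperature + 1.
Solve -temperature + 1 = 4: temperature = (4 - 1) / -1 = -3.

temperature = -3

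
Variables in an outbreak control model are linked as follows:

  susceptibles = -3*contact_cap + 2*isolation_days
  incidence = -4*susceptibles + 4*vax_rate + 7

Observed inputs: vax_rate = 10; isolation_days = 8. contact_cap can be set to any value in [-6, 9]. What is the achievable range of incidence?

-89 to 91

Substituting into the susceptibles equation gives susceptibles = -3*contact_cap + 16.
Substituting into the incidence equation gives incidence = 12*contact_cap - 17.
Linear in contact_cap, so extremes are at the endpoints: contact_cap = -6 gives incidence = -89; contact_cap = 9 gives incidence = 91.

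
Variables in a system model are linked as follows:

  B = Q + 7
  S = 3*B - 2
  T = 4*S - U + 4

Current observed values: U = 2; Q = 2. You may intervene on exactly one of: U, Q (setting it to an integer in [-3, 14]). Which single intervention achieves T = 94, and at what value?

Intervening on U: with other inputs at their observed values, T = -U + 104. Solving for 94 gives U = 10, within [-3, 14].
Intervening on Q: T = 12*Q + 78. Reaching 94 requires Q = 4/3, not an integer.

set U = 10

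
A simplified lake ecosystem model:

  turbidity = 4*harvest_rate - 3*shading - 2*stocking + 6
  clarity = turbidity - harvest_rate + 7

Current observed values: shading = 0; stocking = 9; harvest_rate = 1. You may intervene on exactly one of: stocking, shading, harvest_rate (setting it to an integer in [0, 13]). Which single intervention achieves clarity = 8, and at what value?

set stocking = 4

Intervening on stocking: with other inputs at their observed values, clarity = -2*stocking + 16. Solving for 8 gives stocking = 4, within [0, 13].
Intervening on shading: clarity = -3*shading - 2. Reaching 8 requires shading = -10/3, not an integer.
Intervening on harvest_rate: clarity = 3*harvest_rate - 5. Reaching 8 requires harvest_rate = 13/3, not an integer.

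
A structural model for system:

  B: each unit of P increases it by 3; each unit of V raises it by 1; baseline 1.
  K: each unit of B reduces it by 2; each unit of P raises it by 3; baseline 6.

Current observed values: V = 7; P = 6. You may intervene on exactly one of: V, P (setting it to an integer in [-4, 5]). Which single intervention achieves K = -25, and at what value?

set P = 5

Intervening on V: K = -2*V - 14. Reaching -25 requires V = 11/2, not an integer.
Intervening on P: with other inputs at their observed values, K = -3*P - 10. Solving for -25 gives P = 5, within [-4, 5].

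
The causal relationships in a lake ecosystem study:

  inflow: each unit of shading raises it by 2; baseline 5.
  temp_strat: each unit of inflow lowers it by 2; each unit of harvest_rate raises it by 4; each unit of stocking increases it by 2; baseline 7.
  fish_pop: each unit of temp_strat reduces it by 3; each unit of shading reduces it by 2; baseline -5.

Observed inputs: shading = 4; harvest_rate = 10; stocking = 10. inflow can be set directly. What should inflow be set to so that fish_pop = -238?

inflow = -4

Intervening on inflow fixes its value directly, overriding its dependence on shading.
Substituting into the temp_strat equation gives temp_strat = -2*inflow + 67.
This gives fish_pop = 6*inflow - 214.
Solve 6*inflow - 214 = -238: inflow = (-238 + 214) / 6 = -4.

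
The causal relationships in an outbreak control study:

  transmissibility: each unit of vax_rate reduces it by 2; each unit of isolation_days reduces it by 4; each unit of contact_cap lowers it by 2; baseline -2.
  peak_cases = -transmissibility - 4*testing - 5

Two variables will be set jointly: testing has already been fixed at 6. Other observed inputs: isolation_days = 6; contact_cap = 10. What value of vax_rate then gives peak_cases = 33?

With testing held at 6:
Substituting into the transmissibility equation gives transmissibility = -2*vax_rate - 46.
Substituting into the peak_cases equation gives peak_cases = 2*vax_rate + 17.
Solve 2*vax_rate + 17 = 33: vax_rate = (33 - 17) / 2 = 8.

vax_rate = 8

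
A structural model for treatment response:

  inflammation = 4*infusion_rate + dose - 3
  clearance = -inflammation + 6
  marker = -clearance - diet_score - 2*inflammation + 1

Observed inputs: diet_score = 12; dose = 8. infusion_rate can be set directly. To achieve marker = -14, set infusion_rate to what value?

Substituting into the inflammation equation gives inflammation = 4*infusion_rate + 5.
Substituting into the clearance equation gives clearance = -4*infusion_rate + 1.
marker becomes -4*infusion_rate - 22.
Solve -4*infusion_rate - 22 = -14: infusion_rate = (-14 + 22) / -4 = -2.

infusion_rate = -2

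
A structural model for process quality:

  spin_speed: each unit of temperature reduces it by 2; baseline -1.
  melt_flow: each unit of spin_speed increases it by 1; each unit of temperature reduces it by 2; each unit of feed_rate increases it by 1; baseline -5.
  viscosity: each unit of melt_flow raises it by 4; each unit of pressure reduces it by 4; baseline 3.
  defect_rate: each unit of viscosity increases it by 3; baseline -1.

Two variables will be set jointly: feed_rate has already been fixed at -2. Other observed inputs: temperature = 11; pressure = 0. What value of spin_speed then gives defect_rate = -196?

With feed_rate held at -2:
Intervening on spin_speed fixes its value directly, overriding its dependence on temperature.
Substituting into the melt_flow equation gives melt_flow = spin_speed - 29.
So viscosity = 4*spin_speed - 113.
Substituting into the defect_rate equation gives defect_rate = 12*spin_speed - 340.
Solve 12*spin_speed - 340 = -196: spin_speed = (-196 + 340) / 12 = 12.

spin_speed = 12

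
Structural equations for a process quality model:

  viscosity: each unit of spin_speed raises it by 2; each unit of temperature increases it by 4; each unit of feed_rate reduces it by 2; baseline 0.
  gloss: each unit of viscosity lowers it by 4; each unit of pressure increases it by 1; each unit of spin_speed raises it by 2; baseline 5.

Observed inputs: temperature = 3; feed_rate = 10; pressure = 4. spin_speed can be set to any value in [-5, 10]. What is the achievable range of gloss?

Substituting into the viscosity equation gives viscosity = 2*spin_speed - 8.
Substituting into the gloss equation gives gloss = -6*spin_speed + 41.
Linear in spin_speed, so extremes are at the endpoints: spin_speed = -5 gives gloss = 71; spin_speed = 10 gives gloss = -19.

-19 to 71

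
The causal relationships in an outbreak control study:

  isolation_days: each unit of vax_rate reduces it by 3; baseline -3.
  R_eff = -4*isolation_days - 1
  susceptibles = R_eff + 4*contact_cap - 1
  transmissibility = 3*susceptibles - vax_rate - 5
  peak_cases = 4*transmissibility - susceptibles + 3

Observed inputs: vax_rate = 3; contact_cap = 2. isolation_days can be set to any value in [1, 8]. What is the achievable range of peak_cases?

-315 to -7

Intervening on isolation_days fixes its value directly, overriding its dependence on vax_rate.
Substituting into the susceptibles equation gives susceptibles = -4*isolation_days + 6.
transmissibility becomes -12*isolation_days + 10.
Substituting into the peak_cases equation gives peak_cases = -44*isolation_days + 37.
Linear in isolation_days, so extremes are at the endpoints: isolation_days = 1 gives peak_cases = -7; isolation_days = 8 gives peak_cases = -315.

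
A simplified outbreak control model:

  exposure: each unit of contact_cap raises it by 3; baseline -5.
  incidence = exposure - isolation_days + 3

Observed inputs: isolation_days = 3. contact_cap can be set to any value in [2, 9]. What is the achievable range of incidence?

1 to 22

Substituting into the incidence equation gives incidence = 3*contact_cap - 5.
Linear in contact_cap, so extremes are at the endpoints: contact_cap = 2 gives incidence = 1; contact_cap = 9 gives incidence = 22.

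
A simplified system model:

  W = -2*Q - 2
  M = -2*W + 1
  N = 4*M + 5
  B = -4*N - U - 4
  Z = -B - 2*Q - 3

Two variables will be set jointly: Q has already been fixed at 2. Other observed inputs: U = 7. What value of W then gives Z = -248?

W = 9

With Q held at 2:
Intervening on W fixes its value directly, overriding its dependence on Q.
Substituting into the N equation gives N = -8*W + 9.
So B = 32*W - 47.
So Z = -32*W + 40.
Solve -32*W + 40 = -248: W = (-248 - 40) / -32 = 9.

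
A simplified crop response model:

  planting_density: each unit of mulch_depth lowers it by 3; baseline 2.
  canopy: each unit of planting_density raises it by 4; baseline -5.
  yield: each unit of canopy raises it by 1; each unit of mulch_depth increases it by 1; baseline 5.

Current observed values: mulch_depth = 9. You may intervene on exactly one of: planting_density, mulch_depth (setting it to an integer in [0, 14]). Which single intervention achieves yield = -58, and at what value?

set mulch_depth = 6

Intervening on planting_density: yield = 4*planting_density + 9. Reaching -58 requires planting_density = -67/4, not an integer.
Intervening on mulch_depth: with other inputs at their observed values, yield = -11*mulch_depth + 8. Solving for -58 gives mulch_depth = 6, within [0, 14].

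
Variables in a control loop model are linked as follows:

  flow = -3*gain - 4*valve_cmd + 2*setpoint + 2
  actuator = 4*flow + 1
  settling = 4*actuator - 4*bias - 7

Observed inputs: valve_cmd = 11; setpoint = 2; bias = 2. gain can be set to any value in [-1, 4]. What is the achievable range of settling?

Substituting into the flow equation gives flow = -3*gain - 38.
actuator becomes -12*gain - 151.
settling becomes -48*gain - 619.
Linear in gain, so extremes are at the endpoints: gain = -1 gives settling = -571; gain = 4 gives settling = -811.

-811 to -571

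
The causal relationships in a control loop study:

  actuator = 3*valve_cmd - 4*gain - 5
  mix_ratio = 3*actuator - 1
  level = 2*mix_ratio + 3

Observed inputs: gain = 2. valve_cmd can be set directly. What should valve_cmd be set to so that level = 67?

valve_cmd = 8

Substituting into the actuator equation gives actuator = 3*valve_cmd - 13.
mix_ratio becomes 9*valve_cmd - 40.
This gives level = 18*valve_cmd - 77.
Solve 18*valve_cmd - 77 = 67: valve_cmd = (67 + 77) / 18 = 8.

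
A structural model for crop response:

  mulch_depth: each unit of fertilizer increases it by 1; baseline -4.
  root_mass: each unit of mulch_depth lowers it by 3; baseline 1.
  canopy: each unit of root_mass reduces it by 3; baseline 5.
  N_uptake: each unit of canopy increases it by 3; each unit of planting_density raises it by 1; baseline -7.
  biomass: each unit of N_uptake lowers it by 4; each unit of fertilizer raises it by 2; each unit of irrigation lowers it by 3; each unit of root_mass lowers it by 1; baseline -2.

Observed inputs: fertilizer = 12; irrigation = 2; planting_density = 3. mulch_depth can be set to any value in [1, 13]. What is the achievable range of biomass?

Intervening on mulch_depth fixes its value directly, overriding its dependence on fertilizer.
Substituting into the canopy equation gives canopy = 9*mulch_depth + 2.
Substituting into the N_uptake equation gives N_uptake = 27*mulch_depth + 2.
This gives biomass = -105*mulch_depth + 7.
Linear in mulch_depth, so extremes are at the endpoints: mulch_depth = 1 gives biomass = -98; mulch_depth = 13 gives biomass = -1358.

-1358 to -98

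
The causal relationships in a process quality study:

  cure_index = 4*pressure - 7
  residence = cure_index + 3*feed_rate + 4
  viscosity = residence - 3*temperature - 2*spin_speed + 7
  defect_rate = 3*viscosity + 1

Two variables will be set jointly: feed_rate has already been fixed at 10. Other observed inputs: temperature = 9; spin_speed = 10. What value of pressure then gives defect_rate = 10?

With feed_rate held at 10:
Substituting into the residence equation gives residence = 4*pressure + 27.
viscosity becomes 4*pressure - 13.
Substituting into the defect_rate equation gives defect_rate = 12*pressure - 38.
Solve 12*pressure - 38 = 10: pressure = (10 + 38) / 12 = 4.

pressure = 4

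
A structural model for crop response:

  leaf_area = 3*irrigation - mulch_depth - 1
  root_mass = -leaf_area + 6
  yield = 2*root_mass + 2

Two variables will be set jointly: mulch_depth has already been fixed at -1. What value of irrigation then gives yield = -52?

With mulch_depth held at -1:
Substituting into the leaf_area equation gives leaf_area = 3*irrigation.
Substituting into the root_mass equation gives root_mass = -3*irrigation + 6.
So yield = -6*irrigation + 14.
Solve -6*irrigation + 14 = -52: irrigation = (-52 - 14) / -6 = 11.

irrigation = 11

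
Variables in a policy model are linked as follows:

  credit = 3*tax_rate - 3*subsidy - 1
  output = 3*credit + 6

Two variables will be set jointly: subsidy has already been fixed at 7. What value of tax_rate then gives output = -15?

tax_rate = 5

With subsidy held at 7:
Substituting into the credit equation gives credit = 3*tax_rate - 22.
So output = 9*tax_rate - 60.
Solve 9*tax_rate - 60 = -15: tax_rate = (-15 + 60) / 9 = 5.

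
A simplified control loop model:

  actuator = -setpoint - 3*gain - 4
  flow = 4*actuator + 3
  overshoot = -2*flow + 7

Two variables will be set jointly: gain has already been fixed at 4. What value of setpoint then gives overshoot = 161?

setpoint = 4

With gain held at 4:
Substituting into the actuator equation gives actuator = -setpoint - 16.
flow becomes -4*setpoint - 61.
Substituting into the overshoot equation gives overshoot = 8*setpoint + 129.
Solve 8*setpoint + 129 = 161: setpoint = (161 - 129) / 8 = 4.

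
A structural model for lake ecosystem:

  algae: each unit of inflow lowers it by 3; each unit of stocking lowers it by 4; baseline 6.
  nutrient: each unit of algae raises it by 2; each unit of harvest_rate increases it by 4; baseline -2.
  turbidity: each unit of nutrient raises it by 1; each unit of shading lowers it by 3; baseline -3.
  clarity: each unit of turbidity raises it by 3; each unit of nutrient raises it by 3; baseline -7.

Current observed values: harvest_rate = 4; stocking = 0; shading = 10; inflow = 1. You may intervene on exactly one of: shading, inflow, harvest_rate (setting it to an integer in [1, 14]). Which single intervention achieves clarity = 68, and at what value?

Intervening on shading: with other inputs at their observed values, clarity = -9*shading + 104. Solving for 68 gives shading = 4, within [1, 14].
Intervening on inflow: clarity = -36*inflow + 50. Reaching 68 requires inflow = -1/2, not an integer.
Intervening on harvest_rate: clarity = 24*harvest_rate - 82. Reaching 68 requires harvest_rate = 25/4, not an integer.

set shading = 4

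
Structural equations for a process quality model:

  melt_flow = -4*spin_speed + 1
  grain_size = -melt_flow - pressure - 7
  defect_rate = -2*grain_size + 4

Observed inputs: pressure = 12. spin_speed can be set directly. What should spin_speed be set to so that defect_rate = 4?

spin_speed = 5

Substituting into the grain_size equation gives grain_size = 4*spin_speed - 20.
Substituting into the defect_rate equation gives defect_rate = -8*spin_speed + 44.
Solve -8*spin_speed + 44 = 4: spin_speed = (4 - 44) / -8 = 5.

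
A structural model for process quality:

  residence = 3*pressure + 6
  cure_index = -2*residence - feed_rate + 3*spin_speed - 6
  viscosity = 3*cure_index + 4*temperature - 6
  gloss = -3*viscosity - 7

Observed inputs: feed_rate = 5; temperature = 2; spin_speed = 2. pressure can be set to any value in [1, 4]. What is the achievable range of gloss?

194 to 356

Substituting into the cure_index equation gives cure_index = -6*pressure - 17.
Substituting into the viscosity equation gives viscosity = -18*pressure - 49.
Substituting into the gloss equation gives gloss = 54*pressure + 140.
Linear in pressure, so extremes are at the endpoints: pressure = 1 gives gloss = 194; pressure = 4 gives gloss = 356.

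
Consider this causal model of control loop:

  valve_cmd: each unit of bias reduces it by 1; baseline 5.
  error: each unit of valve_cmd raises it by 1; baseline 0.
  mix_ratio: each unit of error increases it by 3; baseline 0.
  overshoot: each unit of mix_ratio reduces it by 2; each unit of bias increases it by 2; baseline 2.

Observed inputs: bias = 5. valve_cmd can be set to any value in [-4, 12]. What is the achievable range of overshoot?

-60 to 36

Intervening on valve_cmd fixes its value directly, overriding its dependence on bias.
Substituting into the mix_ratio equation gives mix_ratio = 3*valve_cmd.
This gives overshoot = -6*valve_cmd + 12.
Linear in valve_cmd, so extremes are at the endpoints: valve_cmd = -4 gives overshoot = 36; valve_cmd = 12 gives overshoot = -60.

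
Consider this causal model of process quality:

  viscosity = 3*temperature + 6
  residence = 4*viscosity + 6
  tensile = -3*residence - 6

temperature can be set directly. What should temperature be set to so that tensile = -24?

Substituting into the residence equation gives residence = 12*temperature + 30.
Substituting into the tensile equation gives tensile = -36*temperature - 96.
Solve -36*temperature - 96 = -24: temperature = (-24 + 96) / -36 = -2.

temperature = -2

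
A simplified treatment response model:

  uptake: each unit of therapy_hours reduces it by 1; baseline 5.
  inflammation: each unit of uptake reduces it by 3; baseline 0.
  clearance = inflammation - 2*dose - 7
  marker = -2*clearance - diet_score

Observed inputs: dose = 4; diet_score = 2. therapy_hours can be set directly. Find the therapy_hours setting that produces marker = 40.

therapy_hours = 3

Substituting into the inflammation equation gives inflammation = 3*therapy_hours - 15.
Substituting into the clearance equation gives clearance = 3*therapy_hours - 30.
Substituting into the marker equation gives marker = -6*therapy_hours + 58.
Solve -6*therapy_hours + 58 = 40: therapy_hours = (40 - 58) / -6 = 3.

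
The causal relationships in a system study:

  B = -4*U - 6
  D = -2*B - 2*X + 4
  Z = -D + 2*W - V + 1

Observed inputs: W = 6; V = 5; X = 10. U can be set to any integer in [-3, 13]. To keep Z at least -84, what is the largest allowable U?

U = 12

Substituting into the D equation gives D = 8*U - 4.
Z becomes -8*U + 12.
Require -8*U + 12 ≥ -84, so U ≤ 12.
The largest integer in [-3, 13] satisfying this is 12.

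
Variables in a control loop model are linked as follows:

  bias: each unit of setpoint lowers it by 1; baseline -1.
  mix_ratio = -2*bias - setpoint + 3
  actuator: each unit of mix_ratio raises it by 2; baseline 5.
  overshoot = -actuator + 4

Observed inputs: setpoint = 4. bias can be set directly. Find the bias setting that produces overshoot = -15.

bias = -4

Intervening on bias fixes its value directly, overriding its dependence on setpoint.
Substituting into the mix_ratio equation gives mix_ratio = -2*bias - 1.
So actuator = -4*bias + 3.
This gives overshoot = 4*bias + 1.
Solve 4*bias + 1 = -15: bias = (-15 - 1) / 4 = -4.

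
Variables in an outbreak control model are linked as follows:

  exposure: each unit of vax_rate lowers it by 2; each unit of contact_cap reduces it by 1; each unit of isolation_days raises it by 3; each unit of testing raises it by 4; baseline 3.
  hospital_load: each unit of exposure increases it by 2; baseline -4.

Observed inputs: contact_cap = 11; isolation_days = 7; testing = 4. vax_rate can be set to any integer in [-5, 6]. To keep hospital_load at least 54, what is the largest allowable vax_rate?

vax_rate = 0

Substituting into the exposure equation gives exposure = -2*vax_rate + 29.
Substituting into the hospital_load equation gives hospital_load = -4*vax_rate + 54.
Require -4*vax_rate + 54 ≥ 54, so vax_rate ≤ 0.
The largest integer in [-5, 6] satisfying this is 0.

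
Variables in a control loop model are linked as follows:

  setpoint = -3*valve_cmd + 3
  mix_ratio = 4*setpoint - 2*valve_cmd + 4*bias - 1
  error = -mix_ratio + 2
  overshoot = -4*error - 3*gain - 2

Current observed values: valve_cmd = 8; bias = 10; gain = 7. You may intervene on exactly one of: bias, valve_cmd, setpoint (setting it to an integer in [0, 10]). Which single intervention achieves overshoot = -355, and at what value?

set bias = 5

Intervening on bias: with other inputs at their observed values, overshoot = 16*bias - 435. Solving for -355 gives bias = 5, within [0, 10].
Intervening on valve_cmd: overshoot = -56*valve_cmd + 173. Reaching -355 requires valve_cmd = 66/7, not an integer.
Intervening on setpoint: overshoot = 16*setpoint + 61. Reaching -355 requires setpoint = -26, outside [0, 10].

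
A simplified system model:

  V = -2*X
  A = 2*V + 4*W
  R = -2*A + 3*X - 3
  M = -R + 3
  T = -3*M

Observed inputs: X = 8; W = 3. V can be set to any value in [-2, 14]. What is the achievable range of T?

Intervening on V fixes its value directly, overriding its dependence on X.
Substituting into the A equation gives A = 2*V + 12.
Substituting into the R equation gives R = -4*V - 3.
Substituting into the M equation gives M = 4*V + 6.
T becomes -12*V - 18.
Linear in V, so extremes are at the endpoints: V = -2 gives T = 6; V = 14 gives T = -186.

-186 to 6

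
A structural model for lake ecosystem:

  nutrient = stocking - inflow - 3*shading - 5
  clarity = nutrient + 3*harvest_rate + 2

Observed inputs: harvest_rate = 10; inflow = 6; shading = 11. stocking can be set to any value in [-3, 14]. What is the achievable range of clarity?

-15 to 2

Substituting into the nutrient equation gives nutrient = stocking - 44.
Substituting into the clarity equation gives clarity = stocking - 12.
Linear in stocking, so extremes are at the endpoints: stocking = -3 gives clarity = -15; stocking = 14 gives clarity = 2.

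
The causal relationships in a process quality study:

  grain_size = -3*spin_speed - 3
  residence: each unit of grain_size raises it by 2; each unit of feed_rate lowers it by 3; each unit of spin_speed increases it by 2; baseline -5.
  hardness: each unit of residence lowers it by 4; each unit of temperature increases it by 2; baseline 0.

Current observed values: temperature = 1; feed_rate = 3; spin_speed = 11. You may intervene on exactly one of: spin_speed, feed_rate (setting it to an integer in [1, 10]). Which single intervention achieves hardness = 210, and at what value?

Intervening on spin_speed: with other inputs at their observed values, hardness = 16*spin_speed + 82. Solving for 210 gives spin_speed = 8, within [1, 10].
Intervening on feed_rate: hardness = 12*feed_rate + 222. Reaching 210 requires feed_rate = -1, outside [1, 10].

set spin_speed = 8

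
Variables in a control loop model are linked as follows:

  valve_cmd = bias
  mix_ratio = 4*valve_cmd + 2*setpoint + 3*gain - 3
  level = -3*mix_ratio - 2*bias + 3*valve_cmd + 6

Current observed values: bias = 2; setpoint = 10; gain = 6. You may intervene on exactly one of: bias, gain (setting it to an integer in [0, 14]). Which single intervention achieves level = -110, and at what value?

Intervening on bias: with other inputs at their observed values, level = -11*bias - 99. Solving for -110 gives bias = 1, within [0, 14].
Intervening on gain: level = -9*gain - 67. Reaching -110 requires gain = 43/9, not an integer.

set bias = 1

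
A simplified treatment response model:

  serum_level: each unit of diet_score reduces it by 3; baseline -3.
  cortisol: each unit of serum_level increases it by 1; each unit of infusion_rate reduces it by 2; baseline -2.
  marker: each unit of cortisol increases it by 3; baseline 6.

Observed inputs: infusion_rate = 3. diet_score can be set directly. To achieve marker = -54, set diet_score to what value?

Substituting into the cortisol equation gives cortisol = -3*diet_score - 11.
So marker = -9*diet_score - 27.
Solve -9*diet_score - 27 = -54: diet_score = (-54 + 27) / -9 = 3.

diet_score = 3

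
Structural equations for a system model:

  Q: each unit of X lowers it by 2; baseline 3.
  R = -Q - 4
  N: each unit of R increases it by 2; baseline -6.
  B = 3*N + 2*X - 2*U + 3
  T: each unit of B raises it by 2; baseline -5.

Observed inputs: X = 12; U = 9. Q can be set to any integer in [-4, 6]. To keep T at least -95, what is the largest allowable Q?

Q = 2

Intervening on Q fixes its value directly, overriding its dependence on X.
Substituting into the N equation gives N = -2*Q - 14.
Substituting into the B equation gives B = -6*Q - 33.
T becomes -12*Q - 71.
Require -12*Q - 71 ≥ -95, so Q ≤ 2.
The largest integer in [-4, 6] satisfying this is 2.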